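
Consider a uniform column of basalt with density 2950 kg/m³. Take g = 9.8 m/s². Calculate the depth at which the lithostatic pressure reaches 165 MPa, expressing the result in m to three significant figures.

h = P/(ρg) = 165 MPa / (2950 kg/m³ × 9.8 m/s²) = 1.650×10^8 Pa / 28910 Pa/m = 5707.4 m

5710 m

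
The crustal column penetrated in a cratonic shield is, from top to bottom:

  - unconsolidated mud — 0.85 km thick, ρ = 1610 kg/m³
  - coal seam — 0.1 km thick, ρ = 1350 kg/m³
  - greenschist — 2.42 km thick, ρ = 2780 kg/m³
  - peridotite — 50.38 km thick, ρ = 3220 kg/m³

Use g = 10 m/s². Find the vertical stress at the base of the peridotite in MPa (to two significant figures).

unconsolidated mud: 1610 kg/m³ × 10 m/s² × 850 m = 1.369×10^7 Pa = 13.69 MPa
coal seam: 1350 kg/m³ × 10 m/s² × 100 m = 1.350×10^6 Pa = 1.350 MPa
greenschist: 2780 kg/m³ × 10 m/s² × 2420 m = 6.728×10^7 Pa = 67.28 MPa
peridotite: 3220 kg/m³ × 10 m/s² × 50380 m = 1.622×10^9 Pa = 1622 MPa
Total = 13.69 + 1.350 + 67.28 + 1622 = 1704.5 MPa

1700 MPa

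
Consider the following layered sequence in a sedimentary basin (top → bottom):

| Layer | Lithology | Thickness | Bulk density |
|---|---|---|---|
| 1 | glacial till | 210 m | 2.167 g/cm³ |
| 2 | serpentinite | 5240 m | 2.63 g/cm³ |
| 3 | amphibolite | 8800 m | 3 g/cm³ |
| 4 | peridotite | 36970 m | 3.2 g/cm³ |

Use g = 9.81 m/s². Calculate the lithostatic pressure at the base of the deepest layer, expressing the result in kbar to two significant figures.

glacial till: 2167 kg/m³ × 9.81 m/s² × 210 m = 4.464×10^6 Pa = 0.04464 kbar
serpentinite: 2630 kg/m³ × 9.81 m/s² × 5240 m = 1.352×10^8 Pa = 1.352 kbar
amphibolite: 3000 kg/m³ × 9.81 m/s² × 8800 m = 2.590×10^8 Pa = 2.590 kbar
peridotite: 3200 kg/m³ × 9.81 m/s² × 36970 m = 1.161×10^9 Pa = 11.61 kbar
Total = 0.04464 + 1.352 + 2.590 + 11.61 = 15.592 kbar

16 kbar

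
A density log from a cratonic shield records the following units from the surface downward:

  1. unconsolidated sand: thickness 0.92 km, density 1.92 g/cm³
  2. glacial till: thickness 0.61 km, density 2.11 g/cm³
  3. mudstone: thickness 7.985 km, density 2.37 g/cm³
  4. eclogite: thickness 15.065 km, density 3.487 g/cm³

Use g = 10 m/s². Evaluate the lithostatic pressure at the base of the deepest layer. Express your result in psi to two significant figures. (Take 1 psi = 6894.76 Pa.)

110000 psi

unconsolidated sand: 1920 kg/m³ × 10 m/s² × 920 m = 1.766×10^7 Pa = 2562 psi
glacial till: 2110 kg/m³ × 10 m/s² × 610 m = 1.287×10^7 Pa = 1867 psi
mudstone: 2370 kg/m³ × 10 m/s² × 7985 m = 1.892×10^8 Pa = 27448 psi
eclogite: 3487 kg/m³ × 10 m/s² × 15065 m = 5.253×10^8 Pa = 76191 psi
Total = 2562 + 1867 + 27448 + 76191 = 1.0807×10^5 psi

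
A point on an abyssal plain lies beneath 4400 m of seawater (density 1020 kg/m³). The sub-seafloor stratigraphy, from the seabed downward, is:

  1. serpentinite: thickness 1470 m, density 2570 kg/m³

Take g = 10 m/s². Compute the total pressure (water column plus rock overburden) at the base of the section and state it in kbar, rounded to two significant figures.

0.83 kbar

seawater: 1020 kg/m³ × 10 m/s² × 4400 m = 4.488×10^7 Pa = 0.4488 kbar
serpentinite: 2570 kg/m³ × 10 m/s² × 1470 m = 3.778×10^7 Pa = 0.3778 kbar
Total = 0.4488 + 0.3778 = 0.82659 kbar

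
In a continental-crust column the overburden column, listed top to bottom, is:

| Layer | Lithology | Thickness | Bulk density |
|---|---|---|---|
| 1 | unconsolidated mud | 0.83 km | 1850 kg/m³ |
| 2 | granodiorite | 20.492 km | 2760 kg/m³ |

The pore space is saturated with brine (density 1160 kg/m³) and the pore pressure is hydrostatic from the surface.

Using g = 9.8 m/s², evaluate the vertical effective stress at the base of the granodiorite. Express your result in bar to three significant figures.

3270 bar

Overburden (lithostatic) stress σ_v:
unconsolidated mud: 1850 kg/m³ × 9.8 m/s² × 830 m = 1.505×10^7 Pa = 15.05 MPa
granodiorite: 2760 kg/m³ × 9.8 m/s² × 20492 m = 5.543×10^8 Pa = 554.3 MPa
Total = 15.05 + 554.3 = 569.32 MPa
Pore pressure P_p = 1160 kg/m³ × 9.8 m/s² × 21322 m = 2.424×10^8 Pa = 242.4 MPa
Effective stress σ' = σ_v − P_p = 569.3 − 242.4 = 326.93 MPa = 3269.3 bar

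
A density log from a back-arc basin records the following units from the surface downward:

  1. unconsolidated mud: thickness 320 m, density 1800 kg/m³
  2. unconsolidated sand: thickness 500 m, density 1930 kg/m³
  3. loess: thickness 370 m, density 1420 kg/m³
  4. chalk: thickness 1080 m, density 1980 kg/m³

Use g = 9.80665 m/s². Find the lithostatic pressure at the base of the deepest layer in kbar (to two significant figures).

0.41 kbar

unconsolidated mud: 1800 kg/m³ × 9.80665 m/s² × 320 m = 5.649×10^6 Pa = 0.05649 kbar
unconsolidated sand: 1930 kg/m³ × 9.80665 m/s² × 500 m = 9.463×10^6 Pa = 0.09463 kbar
loess: 1420 kg/m³ × 9.80665 m/s² × 370 m = 5.152×10^6 Pa = 0.05152 kbar
chalk: 1980 kg/m³ × 9.80665 m/s² × 1080 m = 2.097×10^7 Pa = 0.2097 kbar
Total = 0.05649 + 0.09463 + 0.05152 + 0.2097 = 0.41235 kbar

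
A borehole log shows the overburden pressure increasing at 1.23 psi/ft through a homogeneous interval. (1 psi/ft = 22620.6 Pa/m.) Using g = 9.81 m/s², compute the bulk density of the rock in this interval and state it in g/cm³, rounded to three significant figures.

2.84 g/cm³

ρ = (dP/dz)/g = 1.23 psi/ft / 9.81 m/s² = 27823 Pa/m / 9.81 m/s² = 2836.2 kg/m³
= 2.836 g/cm³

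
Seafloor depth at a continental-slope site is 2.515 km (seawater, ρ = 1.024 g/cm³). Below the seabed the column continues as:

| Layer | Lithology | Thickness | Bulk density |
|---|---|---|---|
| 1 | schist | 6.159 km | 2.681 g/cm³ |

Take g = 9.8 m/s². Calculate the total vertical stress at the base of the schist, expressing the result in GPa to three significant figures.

seawater: 1024 kg/m³ × 9.8 m/s² × 2515 m = 2.524×10^7 Pa = 0.02524 GPa
schist: 2681 kg/m³ × 9.8 m/s² × 6159 m = 1.618×10^8 Pa = 0.1618 GPa
Total = 0.02524 + 0.1618 = 0.18706 GPa

0.187 GPa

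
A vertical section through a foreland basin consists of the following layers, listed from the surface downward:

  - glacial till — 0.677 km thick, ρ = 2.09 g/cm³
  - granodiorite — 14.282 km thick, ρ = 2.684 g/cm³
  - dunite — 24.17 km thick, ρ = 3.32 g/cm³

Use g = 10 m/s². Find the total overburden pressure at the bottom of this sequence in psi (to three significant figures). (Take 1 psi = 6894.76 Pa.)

174000 psi

glacial till: 2090 kg/m³ × 10 m/s² × 677 m = 1.415×10^7 Pa = 2052 psi
granodiorite: 2684 kg/m³ × 10 m/s² × 14282 m = 3.833×10^8 Pa = 55597 psi
dunite: 3320 kg/m³ × 10 m/s² × 24170 m = 8.024×10^8 Pa = 1.164×10^5 psi
Total = 2052 + 55597 + 1.164×10^5 = 1.7403×10^5 psi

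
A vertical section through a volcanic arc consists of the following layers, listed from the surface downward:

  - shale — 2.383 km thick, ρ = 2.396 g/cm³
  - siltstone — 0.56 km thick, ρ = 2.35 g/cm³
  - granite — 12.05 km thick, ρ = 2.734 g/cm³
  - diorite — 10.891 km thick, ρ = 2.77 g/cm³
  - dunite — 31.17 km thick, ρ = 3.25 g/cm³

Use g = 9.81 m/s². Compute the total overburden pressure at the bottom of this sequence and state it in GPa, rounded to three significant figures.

1.68 GPa

shale: 2396 kg/m³ × 9.81 m/s² × 2383 m = 5.601×10^7 Pa = 0.05601 GPa
siltstone: 2350 kg/m³ × 9.81 m/s² × 560 m = 1.291×10^7 Pa = 0.01291 GPa
granite: 2734 kg/m³ × 9.81 m/s² × 12050 m = 3.232×10^8 Pa = 0.3232 GPa
diorite: 2770 kg/m³ × 9.81 m/s² × 10891 m = 2.959×10^8 Pa = 0.2959 GPa
dunite: 3250 kg/m³ × 9.81 m/s² × 31170 m = 9.938×10^8 Pa = 0.9938 GPa
Total = 0.05601 + 0.01291 + 0.3232 + 0.2959 + 0.9938 = 1.6818 GPa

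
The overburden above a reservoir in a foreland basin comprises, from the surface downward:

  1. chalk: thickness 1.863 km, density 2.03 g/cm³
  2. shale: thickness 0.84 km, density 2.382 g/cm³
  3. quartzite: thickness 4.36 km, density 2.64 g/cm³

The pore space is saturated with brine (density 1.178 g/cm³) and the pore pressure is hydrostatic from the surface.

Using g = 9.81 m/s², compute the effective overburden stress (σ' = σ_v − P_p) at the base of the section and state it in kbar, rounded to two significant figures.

Overburden (lithostatic) stress σ_v:
chalk: 2030 kg/m³ × 9.81 m/s² × 1863 m = 3.710×10^7 Pa = 37.10 MPa
shale: 2382 kg/m³ × 9.81 m/s² × 840 m = 1.963×10^7 Pa = 19.63 MPa
quartzite: 2640 kg/m³ × 9.81 m/s² × 4360 m = 1.129×10^8 Pa = 112.9 MPa
Total = 37.10 + 19.63 + 112.9 = 169.65 MPa
Pore pressure P_p = 1178 kg/m³ × 9.81 m/s² × 7063 m = 8.162×10^7 Pa = 81.62 MPa
Effective stress σ' = σ_v − P_p = 169.6 − 81.62 = 88.025 MPa = 0.88025 kbar

0.88 kbar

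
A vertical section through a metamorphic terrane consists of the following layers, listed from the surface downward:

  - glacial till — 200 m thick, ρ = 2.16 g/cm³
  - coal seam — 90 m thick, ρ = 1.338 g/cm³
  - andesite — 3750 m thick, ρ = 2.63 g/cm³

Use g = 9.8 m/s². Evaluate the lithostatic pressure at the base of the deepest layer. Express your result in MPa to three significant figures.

glacial till: 2160 kg/m³ × 9.8 m/s² × 200 m = 4.234×10^6 Pa = 4.234 MPa
coal seam: 1338 kg/m³ × 9.8 m/s² × 90 m = 1.180×10^6 Pa = 1.180 MPa
andesite: 2630 kg/m³ × 9.8 m/s² × 3750 m = 9.665×10^7 Pa = 96.65 MPa
Total = 4.234 + 1.180 + 96.65 = 102.07 MPa

102 MPa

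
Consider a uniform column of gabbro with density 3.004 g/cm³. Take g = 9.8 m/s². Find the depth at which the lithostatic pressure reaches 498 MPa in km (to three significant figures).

h = P/(ρg) = 498 MPa / (3004 kg/m³ × 9.8 m/s²) = 4.980×10^8 Pa / 29439 Pa/m = 16916 m
= 16.916 km

16.9 km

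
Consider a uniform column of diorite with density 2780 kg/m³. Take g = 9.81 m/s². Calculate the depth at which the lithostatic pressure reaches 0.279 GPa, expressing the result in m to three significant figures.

h = P/(ρg) = 0.279 GPa / (2780 kg/m³ × 9.81 m/s²) = 2.790×10^8 Pa / 27272 Pa/m = 10230 m

10200 m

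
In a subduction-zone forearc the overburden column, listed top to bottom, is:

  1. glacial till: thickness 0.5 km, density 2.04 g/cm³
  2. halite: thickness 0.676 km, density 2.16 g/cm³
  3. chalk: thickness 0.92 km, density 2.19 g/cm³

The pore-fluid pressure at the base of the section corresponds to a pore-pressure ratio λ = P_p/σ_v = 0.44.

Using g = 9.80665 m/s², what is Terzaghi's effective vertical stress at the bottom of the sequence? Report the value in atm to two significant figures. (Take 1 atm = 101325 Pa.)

Overburden (lithostatic) stress σ_v:
glacial till: 2040 kg/m³ × 9.80665 m/s² × 500 m = 1.000×10^7 Pa = 10.00 MPa
halite: 2160 kg/m³ × 9.80665 m/s² × 676 m = 1.432×10^7 Pa = 14.32 MPa
chalk: 2190 kg/m³ × 9.80665 m/s² × 920 m = 1.976×10^7 Pa = 19.76 MPa
Total = 10.00 + 14.32 + 19.76 = 44.080 MPa
Pore pressure P_p = λ·σ_v = 0.44 × 44.08 MPa = 19.40 MPa
Effective stress σ' = σ_v − P_p = 44.08 − 19.40 = 24.685 MPa = 243.62 atm

240 atm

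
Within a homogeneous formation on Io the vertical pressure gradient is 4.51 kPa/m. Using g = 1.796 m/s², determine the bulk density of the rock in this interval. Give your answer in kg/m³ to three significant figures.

2510 kg/m³

ρ = (dP/dz)/g = 4.51 kPa/m / 1.796 m/s² = 4510.0 Pa/m / 1.796 m/s² = 2511.1 kg/m³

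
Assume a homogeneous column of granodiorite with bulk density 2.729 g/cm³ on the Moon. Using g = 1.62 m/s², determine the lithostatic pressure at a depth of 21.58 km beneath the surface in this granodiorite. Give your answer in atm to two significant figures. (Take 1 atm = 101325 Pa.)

940 atm

granodiorite: 2729 kg/m³ × 1.62 m/s² × 21580 m = 9.540×10^7 Pa = 941.6 atm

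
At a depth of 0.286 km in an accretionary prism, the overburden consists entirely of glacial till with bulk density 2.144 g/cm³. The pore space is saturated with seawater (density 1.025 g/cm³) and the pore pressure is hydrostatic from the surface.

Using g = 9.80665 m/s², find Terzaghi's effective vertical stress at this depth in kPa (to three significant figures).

3140 kPa

Overburden (lithostatic) stress σ_v:
glacial till: 2144 kg/m³ × 9.80665 m/s² × 286 m = 6.013×10^6 Pa = 6.013 MPa
Pore pressure P_p = 1025 kg/m³ × 9.80665 m/s² × 286 m = 2.875×10^6 Pa = 2.875 MPa
Effective stress σ' = σ_v − P_p = 6.013 − 2.875 = 3.1385 MPa = 3138.5 kPa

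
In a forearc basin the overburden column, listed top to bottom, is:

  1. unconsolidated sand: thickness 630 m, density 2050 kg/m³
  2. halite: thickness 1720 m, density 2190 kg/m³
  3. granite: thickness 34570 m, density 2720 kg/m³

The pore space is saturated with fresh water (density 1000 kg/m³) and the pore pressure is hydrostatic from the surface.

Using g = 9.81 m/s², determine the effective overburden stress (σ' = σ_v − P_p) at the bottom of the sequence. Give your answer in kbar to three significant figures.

Overburden (lithostatic) stress σ_v:
unconsolidated sand: 2050 kg/m³ × 9.81 m/s² × 630 m = 1.267×10^7 Pa = 12.67 MPa
halite: 2190 kg/m³ × 9.81 m/s² × 1720 m = 3.695×10^7 Pa = 36.95 MPa
granite: 2720 kg/m³ × 9.81 m/s² × 34570 m = 9.224×10^8 Pa = 922.4 MPa
Total = 12.67 + 36.95 + 922.4 = 972.06 MPa
Pore pressure P_p = 1000 kg/m³ × 9.81 m/s² × 36920 m = 3.622×10^8 Pa = 362.2 MPa
Effective stress σ' = σ_v − P_p = 972.1 − 362.2 = 609.87 MPa = 6.0987 kbar

6.10 kbar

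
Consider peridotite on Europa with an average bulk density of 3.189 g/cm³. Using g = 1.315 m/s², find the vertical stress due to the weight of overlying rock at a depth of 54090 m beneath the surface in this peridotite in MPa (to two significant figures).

230 MPa

peridotite: 3189 kg/m³ × 1.315 m/s² × 54090 m = 2.268×10^8 Pa = 226.8 MPa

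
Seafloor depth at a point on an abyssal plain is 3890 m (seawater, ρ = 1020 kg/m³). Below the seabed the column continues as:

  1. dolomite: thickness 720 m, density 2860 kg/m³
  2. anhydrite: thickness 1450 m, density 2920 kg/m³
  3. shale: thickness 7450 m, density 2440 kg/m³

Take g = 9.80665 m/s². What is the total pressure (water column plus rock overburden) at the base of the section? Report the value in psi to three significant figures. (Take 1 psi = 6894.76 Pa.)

40400 psi

seawater: 1020 kg/m³ × 9.80665 m/s² × 3890 m = 3.891×10^7 Pa = 5644 psi
dolomite: 2860 kg/m³ × 9.80665 m/s² × 720 m = 2.019×10^7 Pa = 2929 psi
anhydrite: 2920 kg/m³ × 9.80665 m/s² × 1450 m = 4.152×10^7 Pa = 6022 psi
shale: 2440 kg/m³ × 9.80665 m/s² × 7450 m = 1.783×10^8 Pa = 25855 psi
Total = 5644 + 2929 + 6022 + 25855 = 40450 psi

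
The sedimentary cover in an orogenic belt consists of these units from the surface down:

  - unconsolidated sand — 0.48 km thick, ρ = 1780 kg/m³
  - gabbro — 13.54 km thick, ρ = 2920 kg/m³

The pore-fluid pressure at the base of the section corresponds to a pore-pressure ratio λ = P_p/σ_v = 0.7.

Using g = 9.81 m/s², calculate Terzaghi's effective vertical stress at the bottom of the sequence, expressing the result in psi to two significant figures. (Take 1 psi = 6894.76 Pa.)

17000 psi

Overburden (lithostatic) stress σ_v:
unconsolidated sand: 1780 kg/m³ × 9.81 m/s² × 480 m = 8.382×10^6 Pa = 8.382 MPa
gabbro: 2920 kg/m³ × 9.81 m/s² × 13540 m = 3.879×10^8 Pa = 387.9 MPa
Total = 8.382 + 387.9 = 396.24 MPa
Pore pressure P_p = λ·σ_v = 0.7 × 396.2 MPa = 277.4 MPa
Effective stress σ' = σ_v − P_p = 396.2 − 277.4 = 118.87 MPa = 17241 psi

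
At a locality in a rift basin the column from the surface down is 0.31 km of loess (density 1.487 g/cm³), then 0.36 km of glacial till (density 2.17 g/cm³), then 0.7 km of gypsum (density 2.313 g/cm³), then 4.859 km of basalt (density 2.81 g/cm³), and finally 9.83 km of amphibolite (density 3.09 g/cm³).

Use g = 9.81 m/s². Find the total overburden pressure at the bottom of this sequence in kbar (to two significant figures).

4.6 kbar

loess: 1487 kg/m³ × 9.81 m/s² × 310 m = 4.522×10^6 Pa = 0.04522 kbar
glacial till: 2170 kg/m³ × 9.81 m/s² × 360 m = 7.664×10^6 Pa = 0.07664 kbar
gypsum: 2313 kg/m³ × 9.81 m/s² × 700 m = 1.588×10^7 Pa = 0.1588 kbar
basalt: 2810 kg/m³ × 9.81 m/s² × 4859 m = 1.339×10^8 Pa = 1.339 kbar
amphibolite: 3090 kg/m³ × 9.81 m/s² × 9830 m = 2.980×10^8 Pa = 2.980 kbar
Total = 0.04522 + 0.07664 + 0.1588 + 1.339 + 2.980 = 4.5999 kbar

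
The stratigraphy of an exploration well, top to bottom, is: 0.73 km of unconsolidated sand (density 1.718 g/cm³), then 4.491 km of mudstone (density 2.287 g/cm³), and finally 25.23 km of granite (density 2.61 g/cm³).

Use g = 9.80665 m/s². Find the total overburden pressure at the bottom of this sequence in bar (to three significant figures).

7590 bar

unconsolidated sand: 1718 kg/m³ × 9.80665 m/s² × 730 m = 1.230×10^7 Pa = 123.0 bar
mudstone: 2287 kg/m³ × 9.80665 m/s² × 4491 m = 1.007×10^8 Pa = 1007 bar
granite: 2610 kg/m³ × 9.80665 m/s² × 25230 m = 6.458×10^8 Pa = 6458 bar
Total = 123.0 + 1007 + 6458 = 7587.9 bar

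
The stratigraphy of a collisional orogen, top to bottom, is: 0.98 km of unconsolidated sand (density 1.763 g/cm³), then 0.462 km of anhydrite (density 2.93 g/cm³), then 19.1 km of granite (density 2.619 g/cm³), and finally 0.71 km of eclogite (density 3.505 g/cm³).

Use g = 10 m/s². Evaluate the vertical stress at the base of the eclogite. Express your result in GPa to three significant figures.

unconsolidated sand: 1763 kg/m³ × 10 m/s² × 980 m = 1.728×10^7 Pa = 0.01728 GPa
anhydrite: 2930 kg/m³ × 10 m/s² × 462 m = 1.354×10^7 Pa = 0.01354 GPa
granite: 2619 kg/m³ × 10 m/s² × 19100 m = 5.002×10^8 Pa = 0.5002 GPa
eclogite: 3505 kg/m³ × 10 m/s² × 710 m = 2.489×10^7 Pa = 0.02489 GPa
Total = 0.01728 + 0.01354 + 0.5002 + 0.02489 = 0.55593 GPa

0.556 GPa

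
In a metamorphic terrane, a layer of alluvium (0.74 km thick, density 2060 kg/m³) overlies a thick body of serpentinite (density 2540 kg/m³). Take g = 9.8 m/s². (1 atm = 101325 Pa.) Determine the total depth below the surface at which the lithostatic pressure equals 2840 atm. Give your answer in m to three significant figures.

11700 m

Pressure at base of upper layers: 2060×9.8×740 = 1.494×10^7 Pa = 147.4 atm
Remaining pressure to be supplied by serpentinite: 2.878×10^8 − 1.494×10^7 = 2.728×10^8 Pa
Additional depth in serpentinite = 2.728×10^8 Pa / (2540 kg/m³ × 9.8 m/s²) = 10960 m
Total depth = 740 m + 10960 m = 11700 m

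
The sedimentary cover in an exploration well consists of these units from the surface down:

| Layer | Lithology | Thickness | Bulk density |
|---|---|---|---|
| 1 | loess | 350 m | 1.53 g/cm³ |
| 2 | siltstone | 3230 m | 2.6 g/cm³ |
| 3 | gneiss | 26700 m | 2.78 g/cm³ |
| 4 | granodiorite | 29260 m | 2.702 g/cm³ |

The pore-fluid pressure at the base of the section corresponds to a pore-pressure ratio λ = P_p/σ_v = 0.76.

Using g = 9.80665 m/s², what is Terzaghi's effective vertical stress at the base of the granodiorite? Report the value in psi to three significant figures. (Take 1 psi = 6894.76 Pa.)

55400 psi

Overburden (lithostatic) stress σ_v:
loess: 1530 kg/m³ × 9.80665 m/s² × 350 m = 5.251×10^6 Pa = 5.251 MPa
siltstone: 2600 kg/m³ × 9.80665 m/s² × 3230 m = 8.236×10^7 Pa = 82.36 MPa
gneiss: 2780 kg/m³ × 9.80665 m/s² × 26700 m = 7.279×10^8 Pa = 727.9 MPa
granodiorite: 2702 kg/m³ × 9.80665 m/s² × 29260 m = 7.753×10^8 Pa = 775.3 MPa
Total = 5.251 + 82.36 + 727.9 + 775.3 = 1590.8 MPa
Pore pressure P_p = λ·σ_v = 0.76 × 1591 MPa = 1209 MPa
Effective stress σ' = σ_v − P_p = 1591 − 1209 = 381.80 MPa = 55375 psi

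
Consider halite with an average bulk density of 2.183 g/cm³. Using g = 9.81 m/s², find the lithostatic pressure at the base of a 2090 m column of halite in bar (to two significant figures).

halite: 2183 kg/m³ × 9.81 m/s² × 2090 m = 4.476×10^7 Pa = 447.6 bar

450 bar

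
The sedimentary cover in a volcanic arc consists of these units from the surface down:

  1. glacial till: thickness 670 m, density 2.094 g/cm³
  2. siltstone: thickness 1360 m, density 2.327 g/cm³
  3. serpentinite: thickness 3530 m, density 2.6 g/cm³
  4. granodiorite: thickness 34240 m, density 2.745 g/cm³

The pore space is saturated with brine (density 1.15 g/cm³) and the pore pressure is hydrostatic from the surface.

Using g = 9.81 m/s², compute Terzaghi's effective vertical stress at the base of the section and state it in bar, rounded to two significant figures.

6100 bar

Overburden (lithostatic) stress σ_v:
glacial till: 2094 kg/m³ × 9.81 m/s² × 670 m = 1.376×10^7 Pa = 13.76 MPa
siltstone: 2327 kg/m³ × 9.81 m/s² × 1360 m = 3.105×10^7 Pa = 31.05 MPa
serpentinite: 2600 kg/m³ × 9.81 m/s² × 3530 m = 9.004×10^7 Pa = 90.04 MPa
granodiorite: 2745 kg/m³ × 9.81 m/s² × 34240 m = 9.220×10^8 Pa = 922.0 MPa
Total = 13.76 + 31.05 + 90.04 + 922.0 = 1056.9 MPa
Pore pressure P_p = 1150 kg/m³ × 9.81 m/s² × 39800 m = 4.490×10^8 Pa = 449.0 MPa
Effective stress σ' = σ_v − P_p = 1057 − 449.0 = 607.87 MPa = 6078.7 bar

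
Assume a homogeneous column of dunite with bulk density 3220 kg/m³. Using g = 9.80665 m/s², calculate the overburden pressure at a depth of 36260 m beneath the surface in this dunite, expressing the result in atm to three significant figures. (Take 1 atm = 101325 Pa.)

dunite: 3220 kg/m³ × 9.80665 m/s² × 36260 m = 1.145×10^9 Pa = 11300 atm

11300 atm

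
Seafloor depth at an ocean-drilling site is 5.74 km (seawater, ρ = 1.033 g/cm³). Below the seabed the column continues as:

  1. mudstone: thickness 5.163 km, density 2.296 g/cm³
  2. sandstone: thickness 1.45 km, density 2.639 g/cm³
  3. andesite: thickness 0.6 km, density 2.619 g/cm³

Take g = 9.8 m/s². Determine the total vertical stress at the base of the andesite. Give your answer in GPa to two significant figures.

seawater: 1033 kg/m³ × 9.8 m/s² × 5740 m = 5.811×10^7 Pa = 0.05811 GPa
mudstone: 2296 kg/m³ × 9.8 m/s² × 5163 m = 1.162×10^8 Pa = 0.1162 GPa
sandstone: 2639 kg/m³ × 9.8 m/s² × 1450 m = 3.750×10^7 Pa = 0.03750 GPa
andesite: 2619 kg/m³ × 9.8 m/s² × 600 m = 1.540×10^7 Pa = 0.01540 GPa
Total = 0.05811 + 0.1162 + 0.03750 + 0.01540 = 0.22718 GPa

0.23 GPa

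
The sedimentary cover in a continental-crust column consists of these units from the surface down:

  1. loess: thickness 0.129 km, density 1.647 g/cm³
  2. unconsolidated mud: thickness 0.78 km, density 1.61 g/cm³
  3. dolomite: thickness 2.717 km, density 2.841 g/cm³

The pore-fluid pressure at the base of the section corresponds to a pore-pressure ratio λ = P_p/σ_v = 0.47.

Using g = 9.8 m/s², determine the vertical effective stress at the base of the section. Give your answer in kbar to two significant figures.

Overburden (lithostatic) stress σ_v:
loess: 1647 kg/m³ × 9.8 m/s² × 129 m = 2.082×10^6 Pa = 2.082 MPa
unconsolidated mud: 1610 kg/m³ × 9.8 m/s² × 780 m = 1.231×10^7 Pa = 12.31 MPa
dolomite: 2841 kg/m³ × 9.8 m/s² × 2717 m = 7.565×10^7 Pa = 75.65 MPa
Total = 2.082 + 12.31 + 75.65 = 90.035 MPa
Pore pressure P_p = λ·σ_v = 0.47 × 90.04 MPa = 42.32 MPa
Effective stress σ' = σ_v − P_p = 90.04 − 42.32 = 47.719 MPa = 0.47719 kbar

0.48 kbar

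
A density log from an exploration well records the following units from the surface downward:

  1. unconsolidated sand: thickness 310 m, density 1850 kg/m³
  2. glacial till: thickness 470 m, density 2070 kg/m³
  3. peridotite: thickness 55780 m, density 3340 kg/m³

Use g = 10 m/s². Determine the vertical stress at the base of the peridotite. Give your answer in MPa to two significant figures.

1900 MPa

unconsolidated sand: 1850 kg/m³ × 10 m/s² × 310 m = 5.735×10^6 Pa = 5.735 MPa
glacial till: 2070 kg/m³ × 10 m/s² × 470 m = 9.729×10^6 Pa = 9.729 MPa
peridotite: 3340 kg/m³ × 10 m/s² × 55780 m = 1.863×10^9 Pa = 1863 MPa
Total = 5.735 + 9.729 + 1863 = 1878.5 MPa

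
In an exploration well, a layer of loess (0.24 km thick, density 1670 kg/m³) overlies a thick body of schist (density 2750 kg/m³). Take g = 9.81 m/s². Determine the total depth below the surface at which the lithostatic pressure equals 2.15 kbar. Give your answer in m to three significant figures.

8060 m

Pressure at base of upper layers: 1670×9.81×240 = 3.932×10^6 Pa = 0.03932 kbar
Remaining pressure to be supplied by schist: 2.150×10^8 − 3.932×10^6 = 2.111×10^8 Pa
Additional depth in schist = 2.111×10^8 Pa / (2750 kg/m³ × 9.81 m/s²) = 7823.9 m
Total depth = 240 m + 7823.9 m = 8063.9 m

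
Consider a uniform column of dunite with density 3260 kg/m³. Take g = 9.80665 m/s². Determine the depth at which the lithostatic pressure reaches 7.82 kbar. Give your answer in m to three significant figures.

h = P/(ρg) = 7.82 kbar / (3260 kg/m³ × 9.80665 m/s²) = 7.820×10^8 Pa / 31970 Pa/m = 24461 m

24500 m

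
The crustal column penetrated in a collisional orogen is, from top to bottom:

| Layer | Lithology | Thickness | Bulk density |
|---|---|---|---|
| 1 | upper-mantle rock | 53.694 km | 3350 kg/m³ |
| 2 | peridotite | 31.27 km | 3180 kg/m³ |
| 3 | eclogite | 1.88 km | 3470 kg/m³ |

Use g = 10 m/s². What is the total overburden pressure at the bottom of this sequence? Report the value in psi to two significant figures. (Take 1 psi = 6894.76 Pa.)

upper-mantle rock: 3350 kg/m³ × 10 m/s² × 53694 m = 1.799×10^9 Pa = 2.609×10^5 psi
peridotite: 3180 kg/m³ × 10 m/s² × 31270 m = 9.944×10^8 Pa = 1.442×10^5 psi
eclogite: 3470 kg/m³ × 10 m/s² × 1880 m = 6.524×10^7 Pa = 9462 psi
Total = 2.609×10^5 + 1.442×10^5 + 9462 = 4.1457×10^5 psi

410000 psi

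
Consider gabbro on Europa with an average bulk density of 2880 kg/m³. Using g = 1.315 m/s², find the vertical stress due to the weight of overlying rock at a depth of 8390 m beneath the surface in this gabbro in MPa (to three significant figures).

gabbro: 2880 kg/m³ × 1.315 m/s² × 8390 m = 3.177×10^7 Pa = 31.77 MPa

31.8 MPa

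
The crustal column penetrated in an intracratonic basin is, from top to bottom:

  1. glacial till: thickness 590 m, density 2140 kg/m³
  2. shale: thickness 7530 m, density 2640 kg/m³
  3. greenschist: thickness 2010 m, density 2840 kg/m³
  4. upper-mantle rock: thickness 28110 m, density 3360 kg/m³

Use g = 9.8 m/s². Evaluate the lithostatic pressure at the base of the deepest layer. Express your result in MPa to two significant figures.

glacial till: 2140 kg/m³ × 9.8 m/s² × 590 m = 1.237×10^7 Pa = 12.37 MPa
shale: 2640 kg/m³ × 9.8 m/s² × 7530 m = 1.948×10^8 Pa = 194.8 MPa
greenschist: 2840 kg/m³ × 9.8 m/s² × 2010 m = 5.594×10^7 Pa = 55.94 MPa
upper-mantle rock: 3360 kg/m³ × 9.8 m/s² × 28110 m = 9.256×10^8 Pa = 925.6 MPa
Total = 12.37 + 194.8 + 55.94 + 925.6 = 1188.7 MPa

1200 MPa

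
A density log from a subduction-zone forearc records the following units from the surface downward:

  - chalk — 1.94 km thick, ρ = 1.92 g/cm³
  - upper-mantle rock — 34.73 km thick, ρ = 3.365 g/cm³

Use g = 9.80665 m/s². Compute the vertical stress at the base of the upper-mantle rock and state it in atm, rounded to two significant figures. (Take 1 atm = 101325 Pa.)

chalk: 1920 kg/m³ × 9.80665 m/s² × 1940 m = 3.653×10^7 Pa = 360.5 atm
upper-mantle rock: 3365 kg/m³ × 9.80665 m/s² × 34730 m = 1.146×10^9 Pa = 11311 atm
Total = 360.5 + 11311 = 11671 atm

12000 atm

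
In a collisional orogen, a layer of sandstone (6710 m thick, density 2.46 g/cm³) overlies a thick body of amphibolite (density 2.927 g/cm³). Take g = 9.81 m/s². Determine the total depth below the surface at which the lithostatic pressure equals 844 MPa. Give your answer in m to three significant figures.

Pressure at base of upper layers: 2460×9.81×6710 = 1.619×10^8 Pa = 161.9 MPa
Remaining pressure to be supplied by amphibolite: 8.440×10^8 − 1.619×10^8 = 6.821×10^8 Pa
Additional depth in amphibolite = 6.821×10^8 Pa / (2927 kg/m³ × 9.81 m/s²) = 23754 m
Total depth = 6710 m + 23754 m = 30464 m

30500 m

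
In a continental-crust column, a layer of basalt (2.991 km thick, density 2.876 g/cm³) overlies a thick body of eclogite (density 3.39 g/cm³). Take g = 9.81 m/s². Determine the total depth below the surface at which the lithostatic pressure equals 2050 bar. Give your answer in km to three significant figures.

Pressure at base of upper layers: 2876×9.81×2991 = 8.439×10^7 Pa = 843.9 bar
Remaining pressure to be supplied by eclogite: 2.050×10^8 − 8.439×10^7 = 1.206×10^8 Pa
Additional depth in eclogite = 1.206×10^8 Pa / (3390 kg/m³ × 9.81 m/s²) = 3626.8 m
Total depth = 2991 m + 3626.8 m = 6617.8 m
= 6.6178 km

6.62 km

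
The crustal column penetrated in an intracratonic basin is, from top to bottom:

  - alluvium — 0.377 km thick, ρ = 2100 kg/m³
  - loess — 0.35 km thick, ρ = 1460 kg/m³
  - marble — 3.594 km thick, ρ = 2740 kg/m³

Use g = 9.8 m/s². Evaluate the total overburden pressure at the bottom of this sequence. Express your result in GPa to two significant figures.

0.11 GPa

alluvium: 2100 kg/m³ × 9.8 m/s² × 377 m = 7.759×10^6 Pa = 7.759×10^-3 GPa
loess: 1460 kg/m³ × 9.8 m/s² × 350 m = 5.008×10^6 Pa = 5.008×10^-3 GPa
marble: 2740 kg/m³ × 9.8 m/s² × 3594 m = 9.651×10^7 Pa = 0.09651 GPa
Total = 7.759×10^-3 + 5.008×10^-3 + 0.09651 = 0.10927 GPa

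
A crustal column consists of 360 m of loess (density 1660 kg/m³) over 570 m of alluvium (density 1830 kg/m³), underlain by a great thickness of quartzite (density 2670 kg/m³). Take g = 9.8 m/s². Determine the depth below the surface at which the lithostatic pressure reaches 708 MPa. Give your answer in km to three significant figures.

Pressure at base of upper layers: 1660×9.8×360 + 1830×9.8×570 = 1.608×10^7 Pa = 16.08 MPa
Remaining pressure to be supplied by quartzite: 7.080×10^8 − 1.608×10^7 = 6.919×10^8 Pa
Additional depth in quartzite = 6.919×10^8 Pa / (2670 kg/m³ × 9.8 m/s²) = 26444 m
Total depth = 930 m + 26444 m = 27374 m
= 27.374 km

27.4 km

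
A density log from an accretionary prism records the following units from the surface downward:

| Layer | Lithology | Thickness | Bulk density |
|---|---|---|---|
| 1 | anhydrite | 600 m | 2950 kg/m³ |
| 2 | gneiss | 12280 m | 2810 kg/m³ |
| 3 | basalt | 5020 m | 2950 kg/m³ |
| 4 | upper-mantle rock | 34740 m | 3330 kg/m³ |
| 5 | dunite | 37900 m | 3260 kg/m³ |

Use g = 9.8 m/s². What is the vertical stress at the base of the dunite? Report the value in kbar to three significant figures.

28.5 kbar

anhydrite: 2950 kg/m³ × 9.8 m/s² × 600 m = 1.735×10^7 Pa = 0.1735 kbar
gneiss: 2810 kg/m³ × 9.8 m/s² × 12280 m = 3.382×10^8 Pa = 3.382 kbar
basalt: 2950 kg/m³ × 9.8 m/s² × 5020 m = 1.451×10^8 Pa = 1.451 kbar
upper-mantle rock: 3330 kg/m³ × 9.8 m/s² × 34740 m = 1.134×10^9 Pa = 11.34 kbar
dunite: 3260 kg/m³ × 9.8 m/s² × 37900 m = 1.211×10^9 Pa = 12.11 kbar
Total = 0.1735 + 3.382 + 1.451 + 11.34 + 12.11 = 28.452 kbar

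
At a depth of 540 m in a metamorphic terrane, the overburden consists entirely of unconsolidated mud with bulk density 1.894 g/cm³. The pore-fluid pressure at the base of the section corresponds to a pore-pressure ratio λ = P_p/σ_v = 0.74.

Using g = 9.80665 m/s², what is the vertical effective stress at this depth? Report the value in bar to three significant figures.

Overburden (lithostatic) stress σ_v:
unconsolidated mud: 1894 kg/m³ × 9.80665 m/s² × 540 m = 1.003×10^7 Pa = 10.03 MPa
Pore pressure P_p = λ·σ_v = 0.74 × 10.03 MPa = 7.422 MPa
Effective stress σ' = σ_v − P_p = 10.03 − 7.422 = 2.6078 MPa = 26.078 bar

26.1 bar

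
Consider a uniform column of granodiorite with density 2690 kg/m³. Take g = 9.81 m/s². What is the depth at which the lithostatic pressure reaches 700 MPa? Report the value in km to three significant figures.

h = P/(ρg) = 700 MPa / (2690 kg/m³ × 9.81 m/s²) = 7.000×10^8 Pa / 26389 Pa/m = 26526 m
= 26.526 km

26.5 km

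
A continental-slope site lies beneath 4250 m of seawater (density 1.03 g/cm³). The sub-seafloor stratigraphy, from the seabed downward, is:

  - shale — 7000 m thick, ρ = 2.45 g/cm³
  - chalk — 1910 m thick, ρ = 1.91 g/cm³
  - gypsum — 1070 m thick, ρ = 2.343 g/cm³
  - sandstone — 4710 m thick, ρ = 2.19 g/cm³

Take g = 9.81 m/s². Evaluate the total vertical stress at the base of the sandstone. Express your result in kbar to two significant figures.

3.7 kbar

seawater: 1030 kg/m³ × 9.81 m/s² × 4250 m = 4.294×10^7 Pa = 0.4294 kbar
shale: 2450 kg/m³ × 9.81 m/s² × 7000 m = 1.682×10^8 Pa = 1.682 kbar
chalk: 1910 kg/m³ × 9.81 m/s² × 1910 m = 3.579×10^7 Pa = 0.3579 kbar
gypsum: 2343 kg/m³ × 9.81 m/s² × 1070 m = 2.459×10^7 Pa = 0.2459 kbar
sandstone: 2190 kg/m³ × 9.81 m/s² × 4710 m = 1.012×10^8 Pa = 1.012 kbar
Total = 0.4294 + 1.682 + 0.3579 + 0.2459 + 1.012 = 3.7276 kbar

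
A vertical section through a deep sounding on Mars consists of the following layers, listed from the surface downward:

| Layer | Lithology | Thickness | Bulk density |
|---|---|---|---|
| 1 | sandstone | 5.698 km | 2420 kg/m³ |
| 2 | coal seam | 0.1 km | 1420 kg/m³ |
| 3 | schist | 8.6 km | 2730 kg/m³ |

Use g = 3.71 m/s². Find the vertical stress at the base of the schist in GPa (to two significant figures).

0.14 GPa

sandstone: 2420 kg/m³ × 3.71 m/s² × 5698 m = 5.116×10^7 Pa = 0.05116 GPa
coal seam: 1420 kg/m³ × 3.71 m/s² × 100 m = 5.268×10^5 Pa = 5.268×10^-4 GPa
schist: 2730 kg/m³ × 3.71 m/s² × 8600 m = 8.710×10^7 Pa = 0.08710 GPa
Total = 0.05116 + 5.268×10^-4 + 0.08710 = 0.13879 GPa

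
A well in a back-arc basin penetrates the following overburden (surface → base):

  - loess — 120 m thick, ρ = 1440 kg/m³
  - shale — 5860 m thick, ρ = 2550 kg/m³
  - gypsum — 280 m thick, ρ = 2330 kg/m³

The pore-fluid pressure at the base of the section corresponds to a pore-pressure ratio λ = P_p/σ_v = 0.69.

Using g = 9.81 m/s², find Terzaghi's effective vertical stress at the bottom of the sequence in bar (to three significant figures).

480 bar

Overburden (lithostatic) stress σ_v:
loess: 1440 kg/m³ × 9.81 m/s² × 120 m = 1.695×10^6 Pa = 1.695 MPa
shale: 2550 kg/m³ × 9.81 m/s² × 5860 m = 1.466×10^8 Pa = 146.6 MPa
gypsum: 2330 kg/m³ × 9.81 m/s² × 280 m = 6.400×10^6 Pa = 6.400 MPa
Total = 1.695 + 146.6 + 6.400 = 154.69 MPa
Pore pressure P_p = λ·σ_v = 0.69 × 154.7 MPa = 106.7 MPa
Effective stress σ' = σ_v − P_p = 154.7 − 106.7 = 47.953 MPa = 479.53 bar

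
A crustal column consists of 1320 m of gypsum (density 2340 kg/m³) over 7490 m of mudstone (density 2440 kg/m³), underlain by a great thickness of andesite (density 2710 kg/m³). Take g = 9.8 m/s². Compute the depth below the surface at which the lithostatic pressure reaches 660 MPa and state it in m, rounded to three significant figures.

Pressure at base of upper layers: 2340×9.8×1320 + 2440×9.8×7490 = 2.094×10^8 Pa = 209.4 MPa
Remaining pressure to be supplied by andesite: 6.600×10^8 − 2.094×10^8 = 4.506×10^8 Pa
Additional depth in andesite = 4.506×10^8 Pa / (2710 kg/m³ × 9.8 m/s²) = 16968 m
Total depth = 8810 m + 16968 m = 25778 m

25800 m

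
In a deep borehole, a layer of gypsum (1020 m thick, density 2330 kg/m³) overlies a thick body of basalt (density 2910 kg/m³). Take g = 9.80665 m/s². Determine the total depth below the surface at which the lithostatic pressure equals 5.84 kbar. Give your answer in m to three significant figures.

20700 m

Pressure at base of upper layers: 2330×9.80665×1020 = 2.331×10^7 Pa = 0.2331 kbar
Remaining pressure to be supplied by basalt: 5.840×10^8 − 2.331×10^7 = 5.607×10^8 Pa
Additional depth in basalt = 5.607×10^8 Pa / (2910 kg/m³ × 9.80665 m/s²) = 19648 m
Total depth = 1020 m + 19648 m = 20668 m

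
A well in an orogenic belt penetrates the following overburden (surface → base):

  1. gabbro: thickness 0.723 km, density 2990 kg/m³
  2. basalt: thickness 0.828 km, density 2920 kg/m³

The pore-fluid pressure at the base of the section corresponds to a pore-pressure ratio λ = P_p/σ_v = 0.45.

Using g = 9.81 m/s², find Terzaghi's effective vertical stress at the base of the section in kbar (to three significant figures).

Overburden (lithostatic) stress σ_v:
gabbro: 2990 kg/m³ × 9.81 m/s² × 723 m = 2.121×10^7 Pa = 21.21 MPa
basalt: 2920 kg/m³ × 9.81 m/s² × 828 m = 2.372×10^7 Pa = 23.72 MPa
Total = 21.21 + 23.72 = 44.925 MPa
Pore pressure P_p = λ·σ_v = 0.45 × 44.93 MPa = 20.22 MPa
Effective stress σ' = σ_v − P_p = 44.93 − 20.22 = 24.709 MPa = 0.24709 kbar

0.247 kbar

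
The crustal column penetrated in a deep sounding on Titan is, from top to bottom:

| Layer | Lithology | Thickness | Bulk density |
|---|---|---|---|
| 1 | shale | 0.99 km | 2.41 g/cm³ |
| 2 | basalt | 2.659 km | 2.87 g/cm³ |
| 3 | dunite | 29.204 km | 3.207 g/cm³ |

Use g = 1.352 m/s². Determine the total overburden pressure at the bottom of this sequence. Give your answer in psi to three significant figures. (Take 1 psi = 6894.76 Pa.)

20300 psi

shale: 2410 kg/m³ × 1.352 m/s² × 990 m = 3.226×10^6 Pa = 467.9 psi
basalt: 2870 kg/m³ × 1.352 m/s² × 2659 m = 1.032×10^7 Pa = 1496 psi
dunite: 3207 kg/m³ × 1.352 m/s² × 29204 m = 1.266×10^8 Pa = 18365 psi
Total = 467.9 + 1496 + 18365 = 20330 psi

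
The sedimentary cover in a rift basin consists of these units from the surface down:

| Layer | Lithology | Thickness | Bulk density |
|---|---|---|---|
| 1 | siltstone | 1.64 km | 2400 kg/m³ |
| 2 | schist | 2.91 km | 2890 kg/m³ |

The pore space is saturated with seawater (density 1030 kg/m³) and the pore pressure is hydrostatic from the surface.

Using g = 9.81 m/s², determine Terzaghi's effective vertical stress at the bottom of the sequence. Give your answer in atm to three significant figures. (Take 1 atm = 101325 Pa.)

Overburden (lithostatic) stress σ_v:
siltstone: 2400 kg/m³ × 9.81 m/s² × 1640 m = 3.861×10^7 Pa = 38.61 MPa
schist: 2890 kg/m³ × 9.81 m/s² × 2910 m = 8.250×10^7 Pa = 82.50 MPa
Total = 38.61 + 82.50 = 121.11 MPa
Pore pressure P_p = 1030 kg/m³ × 9.81 m/s² × 4550 m = 4.597×10^7 Pa = 45.97 MPa
Effective stress σ' = σ_v − P_p = 121.1 − 45.97 = 75.139 MPa = 741.56 atm

742 atm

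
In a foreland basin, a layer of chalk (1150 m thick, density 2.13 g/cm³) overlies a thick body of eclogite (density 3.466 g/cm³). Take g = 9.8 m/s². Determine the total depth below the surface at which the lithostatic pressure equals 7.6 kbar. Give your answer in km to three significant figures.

Pressure at base of upper layers: 2130×9.8×1150 = 2.401×10^7 Pa = 0.2401 kbar
Remaining pressure to be supplied by eclogite: 7.600×10^8 − 2.401×10^7 = 7.360×10^8 Pa
Additional depth in eclogite = 7.360×10^8 Pa / (3466 kg/m³ × 9.8 m/s²) = 21668 m
Total depth = 1150 m + 21668 m = 22818 m
= 22.818 km

22.8 km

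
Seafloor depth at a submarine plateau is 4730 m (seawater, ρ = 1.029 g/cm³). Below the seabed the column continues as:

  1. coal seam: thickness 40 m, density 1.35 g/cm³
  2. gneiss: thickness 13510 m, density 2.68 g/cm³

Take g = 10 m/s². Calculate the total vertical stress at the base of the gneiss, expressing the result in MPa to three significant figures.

seawater: 1029 kg/m³ × 10 m/s² × 4730 m = 4.867×10^7 Pa = 48.67 MPa
coal seam: 1350 kg/m³ × 10 m/s² × 40 m = 5.400×10^5 Pa = 0.5400 MPa
gneiss: 2680 kg/m³ × 10 m/s² × 13510 m = 3.621×10^8 Pa = 362.1 MPa
Total = 48.67 + 0.5400 + 362.1 = 411.28 MPa

411 MPa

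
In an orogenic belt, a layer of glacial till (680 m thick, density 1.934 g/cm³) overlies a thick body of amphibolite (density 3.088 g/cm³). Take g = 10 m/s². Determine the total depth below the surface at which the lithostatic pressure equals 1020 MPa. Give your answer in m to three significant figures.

Pressure at base of upper layers: 1934×10×680 = 1.315×10^7 Pa = 13.15 MPa
Remaining pressure to be supplied by amphibolite: 1.020×10^9 − 1.315×10^7 = 1.007×10^9 Pa
Additional depth in amphibolite = 1.007×10^9 Pa / (3088 kg/m³ × 10 m/s²) = 32605 m
Total depth = 680 m + 32605 m = 33285 m

33300 m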